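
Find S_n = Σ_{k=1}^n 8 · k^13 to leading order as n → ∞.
S_n ~ 4 · n^14 / 7

By integral comparison (Euler-Maclaurin), Σ_{k=1}^n 8 · k^13 = 8 · ∫_0^n x^13 dx + O(n^13) = 8 · n^14/14 = 4 · n^14 / 7 + O(n^13). (Equivalently, Faulhaber's formula gives the same leading term.)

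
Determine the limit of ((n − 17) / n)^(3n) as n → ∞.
lim = e^(−51)

Rewrite as (1 − 17/n)^(3n). By the standard limit (1 + x/n)^n → e^x, we have (1 − 17/n)^n → e^(−17), and raising to the 3rd power gives e^(−51).
More precisely, ln[(1 − 17/n)^(3n)] = 3n · ln(1 − 17/n) = 3n · (-17/n + O(1/n^2)) = -51 + O(1/n) → -51.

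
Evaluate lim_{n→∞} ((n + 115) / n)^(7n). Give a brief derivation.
lim = e^805

Rewrite as (1 + 115/n)^(7n). By the standard limit (1 + x/n)^n → e^x, we have (1 + 115/n)^n → e^115, and raising to the 7th power gives e^805.
More precisely, ln[(1 + 115/n)^(7n)] = 7n · ln(1 + 115/n) = 7n · (115/n + O(1/n^2)) = 805 + O(1/n) → 805.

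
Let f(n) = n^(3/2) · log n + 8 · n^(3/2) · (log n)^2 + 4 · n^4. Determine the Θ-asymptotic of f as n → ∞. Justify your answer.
f(n) ∈ Θ(n^4)

Compare the terms by growth order. For large n, n^a · (log n)^b dominates n^a' · (log n)^b' iff a > a', or (a = a' and b > b'). Ranking the 3 terms shows the dominant one is 4 · n^4. Hence f(n) ∈ Θ(n^4).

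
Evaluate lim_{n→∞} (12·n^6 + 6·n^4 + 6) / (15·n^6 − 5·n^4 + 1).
lim = 12/15 = 4/5

For large n the leading n^6 terms dominate both numerator and denominator. Dividing top and bottom by n^6, every other term tends to 0, leaving 12/15 = 4/5.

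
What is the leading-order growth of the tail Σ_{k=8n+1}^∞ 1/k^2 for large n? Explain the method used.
Σ_{k>8n} 1/k^2 ~ 1/(1 · (8n))

Compare to the integral: ∫_{8n}^∞ x^(−2) dx = [−x^(−1)/1]_{8n}^∞ = 1/((2−1)·(8n)). Euler-Maclaurin then gives
  Σ_{k>8n} 1/k^2 = ∫_{8n}^∞ dx/x^2 − 1/(2·(8n)^2) + O(1/(8n)^3).
(Equivalently this is ζ(2) − Σ_{k≤8n} 1/k^2.)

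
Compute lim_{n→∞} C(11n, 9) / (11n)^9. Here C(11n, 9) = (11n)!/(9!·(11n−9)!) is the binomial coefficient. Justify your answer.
lim = 1/9! = 1/362880

With N = 11n → ∞: C(N, 9) / N^9 = [N(N−1)…(N−8)] / (9! · N^9) = (1/9!) · 1 · (1 − 1/(11n)) · … · (1 − 8/(11n)). Each factor → 1 as N → ∞, so the limit is 1/9! = 1/362880.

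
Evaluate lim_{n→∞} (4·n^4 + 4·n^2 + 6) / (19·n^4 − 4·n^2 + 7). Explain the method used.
lim = 4/19

For large n the leading n^4 terms dominate both numerator and denominator. Dividing top and bottom by n^4, every other term tends to 0, leaving 4/19.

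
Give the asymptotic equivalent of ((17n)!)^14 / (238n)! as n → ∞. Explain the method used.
((17n)!)^14/(238n)! ~ ((2π·17n)^(13/2) / sqrt(14)) · 14^(−14·17n)  →  0

Write N = 17n. Stirling: N! ~ sqrt(2π N)(N/e)^N and (14N)! ~ sqrt(2π·14N)·(14N/e)^(14N).
  (N!)^14/(14N)! ~ (2π N)^(14/2) (N/e)^(14N) / [sqrt(2π·14N) (14N/e)^(14N)]
     = (2π N)^(14/2) / sqrt(2π·14N) · (N/(14N))^(14N)
     = (2π N)^((14−1)/2) / sqrt(14) · 14^(−14N).
Since 14^14 > 1, the factor 14^(−14N) decays exponentially, so the ratio → 0. Substituting N = 17n gives the stated form.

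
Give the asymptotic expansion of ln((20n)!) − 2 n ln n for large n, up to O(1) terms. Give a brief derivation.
ln((20n)!) − 2 n ln n = 18 n ln n + 20(ln 20 − 1) n + (1/2) ln(2π·20n) + O(1/n)

Stirling: ln((20n)!) = 20n ln(20n) − 20n + (1/2) ln(2π·20n) + O(1/n).
Expand 20n ln(20n) = 20n (ln n + ln 20) = 20n ln n + 20n ln 20.
Subtract 2n ln n: leading term is (20 − 2) n ln n = 18 n ln n. The next term is 20n ln 20 − 20n = 20(ln 20 − 1) n. Then the (1/2) ln(2π·20n) correction.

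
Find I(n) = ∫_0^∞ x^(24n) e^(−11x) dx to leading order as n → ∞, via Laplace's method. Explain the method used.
I(n) ~ (sqrt(2π·24n) / 11) · (24n/(11e))^(24n)

Write the integrand as exp(24n ln x − 11x) and set f(x) = 24n ln x − 11x. Then f'(x) = 24n/x − 11 = 0 at x* = 24n/11, and f''(x*) = −24n/x*^2 = −11^2/(24n). Laplace's method (interior maximum) gives
  I(n) ~ e^(f(x*)) · sqrt(2π / |f''(x*)|)
        = exp(24n ln(24n/11) − 24n) · sqrt(2π · 24n / 11^2)
        = (24n/11)^(24n) e^(−24n) · sqrt(2π·24n) / 11
        = (sqrt(2π·24n) / 11) · (24n/(11e))^(24n).
This matches Γ(24n+1)/11^(24n+1) with Stirling applied to Γ.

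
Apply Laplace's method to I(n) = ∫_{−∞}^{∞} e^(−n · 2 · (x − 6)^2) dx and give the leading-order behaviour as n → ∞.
I(n) = sqrt(π/(2n))

Here φ(x) = 2 · (x − 6)^2 has its unique minimum at x* = 6 with φ(x*) = 0 and φ''(x*) = 4. Laplace's method gives
  I(n) ~ e^(−n φ(x*)) · sqrt(2π / (n · φ''(x*))) = sqrt(2π / (4n)) = sqrt(π/(2n)).
This is exact: substituting u = (x − 6)·sqrt(2n) gives I(n) = (1/sqrt(2n)) ∫_{−∞}^{∞} e^(−u^2) du = sqrt(π/(2n)).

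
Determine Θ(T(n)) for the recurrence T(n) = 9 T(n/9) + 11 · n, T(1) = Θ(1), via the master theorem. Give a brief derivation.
T(n) = Θ(n log n)

log_9 9 = 1, and f(n) = 11 · n = Θ(n^(log_9 9)). This is Case 2 of the master theorem: T(n) = Θ(f(n) · log n) = Θ(n log n).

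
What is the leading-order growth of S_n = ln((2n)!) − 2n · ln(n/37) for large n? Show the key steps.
S_n ~ 2n · (ln 74 − 1) + O(ln n)

Stirling: ln((2n)!) = 2n ln(2n) − 2n + O(ln n).
  S_n = 2n ln(2n) − 2n − 2n ln(n/37) + O(ln n)
      = 2n ln(2n) − 2n ln n + 2n ln 37 − 2n + O(ln n)
      = 2n ln 2 + 2n ln 37 − 2n + O(ln n)
      = 2n (ln 74 − 1) + O(ln n).
Numerically ln(74) − 1 ≈ 3.3041.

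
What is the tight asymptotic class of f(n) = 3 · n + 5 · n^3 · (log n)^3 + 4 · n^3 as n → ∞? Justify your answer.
f(n) ∈ Θ(n^3 · (log n)^3)

Compare the terms by growth order. For large n, n^a · (log n)^b dominates n^a' · (log n)^b' iff a > a', or (a = a' and b > b'). Ranking the 3 terms shows the dominant one is 5 · n^3 · (log n)^3. Hence f(n) ∈ Θ(n^3 · (log n)^3).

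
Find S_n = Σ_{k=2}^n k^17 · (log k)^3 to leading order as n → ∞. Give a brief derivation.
S_n ~ n^18 · (log n)^3 / 18

By integral comparison, S_n = ∫_1^n x^17 · (log x)^3 dx + O(n^17 · (log n)^3). For the integral, the leading term of ∫_1^n x^17 (log x)^3 dx is n^18/18 · (log n)^3 (by repeated integration by parts; each step lowers the log-exponent and produces a relatively O(1/log n) correction). Hence S_n ~ n^18 · (log n)^3 / 18.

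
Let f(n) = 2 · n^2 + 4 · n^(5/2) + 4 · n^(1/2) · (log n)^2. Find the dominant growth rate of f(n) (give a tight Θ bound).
f(n) ∈ Θ(n^(5/2))

Compare the terms by growth order. For large n, n^a · (log n)^b dominates n^a' · (log n)^b' iff a > a', or (a = a' and b > b'). Ranking the 3 terms shows the dominant one is 4 · n^(5/2). Hence f(n) ∈ Θ(n^(5/2)).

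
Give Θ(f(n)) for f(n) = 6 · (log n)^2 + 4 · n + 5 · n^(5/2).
f(n) ∈ Θ(n^(5/2))

Compare the terms by growth order. For large n, n^a · (log n)^b dominates n^a' · (log n)^b' iff a > a', or (a = a' and b > b'). Ranking the 3 terms shows the dominant one is 5 · n^(5/2). Hence f(n) ∈ Θ(n^(5/2)).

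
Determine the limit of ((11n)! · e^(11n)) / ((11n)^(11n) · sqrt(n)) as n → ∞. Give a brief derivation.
lim = sqrt(2π·11)

Stirling: (11n)! ~ sqrt(2π·11n) · (11n/e)^(11n). Hence
  (11n)! · e^(11n) / (11n)^(11n) ~ sqrt(2π·11n).
Dividing by sqrt(n): sqrt(2π·11n) / sqrt(n) = sqrt(2π·11) · n^((1−1)/2), so the limit is sqrt(2π·11).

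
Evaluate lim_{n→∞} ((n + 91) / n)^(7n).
lim = e^637

Rewrite as (1 + 91/n)^(7n). By the standard limit (1 + x/n)^n → e^x, we have (1 + 91/n)^n → e^91, and raising to the 7th power gives e^637.
More precisely, ln[(1 + 91/n)^(7n)] = 7n · ln(1 + 91/n) = 7n · (91/n + O(1/n^2)) = 637 + O(1/n) → 637.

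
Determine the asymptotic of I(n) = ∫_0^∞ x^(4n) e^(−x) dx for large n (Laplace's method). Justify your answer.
I(n) ~ sqrt(2π·4n) · (4n/e)^(4n)

Write the integrand as exp(4n ln x − x) and set f(x) = 4n ln x − x. Then f'(x) = 4n/x − 1 = 0 at x* = 4n, and f''(x*) = −4n/x*^2 = −1/(4n). Laplace's method (interior maximum) gives
  I(n) ~ e^(f(x*)) · sqrt(2π / |f''(x*)|)
        = exp(4n ln(4n) − 4n) · sqrt(2π · 4n)
        = (4n)^(4n) e^(−4n) · sqrt(2π·4n)
        = sqrt(2π·4n) · (4n/e)^(4n).
This matches Γ(4n+1) with Stirling applied to Γ.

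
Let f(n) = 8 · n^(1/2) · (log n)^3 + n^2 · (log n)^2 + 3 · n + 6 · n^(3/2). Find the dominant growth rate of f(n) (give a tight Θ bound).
f(n) ∈ Θ(n^2 · (log n)^2)

Compare the terms by growth order. For large n, n^a · (log n)^b dominates n^a' · (log n)^b' iff a > a', or (a = a' and b > b'). Ranking the 4 terms shows the dominant one is n^2 · (log n)^2. Hence f(n) ∈ Θ(n^2 · (log n)^2).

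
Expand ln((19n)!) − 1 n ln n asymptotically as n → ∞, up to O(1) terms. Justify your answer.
ln((19n)!) − 1 n ln n = 18 n ln n + 19(ln 19 − 1) n + (1/2) ln(2π·19n) + O(1/n)

Stirling: ln((19n)!) = 19n ln(19n) − 19n + (1/2) ln(2π·19n) + O(1/n).
Expand 19n ln(19n) = 19n (ln n + ln 19) = 19n ln n + 19n ln 19.
Subtract 1n ln n: leading term is (19 − 1) n ln n = 18 n ln n. The next term is 19n ln 19 − 19n = 19(ln 19 − 1) n. Then the (1/2) ln(2π·19n) correction.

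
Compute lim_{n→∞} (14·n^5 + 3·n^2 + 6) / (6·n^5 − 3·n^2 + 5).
lim = 14/6 = 7/3

For large n the leading n^5 terms dominate both numerator and denominator. Dividing top and bottom by n^5, every other term tends to 0, leaving 14/6 = 7/3.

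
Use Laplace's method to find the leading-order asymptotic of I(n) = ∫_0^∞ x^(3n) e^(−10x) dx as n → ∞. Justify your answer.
I(n) ~ (sqrt(2π·3n) / 10) · (3n/(10e))^(3n)

Write the integrand as exp(3n ln x − 10x) and set f(x) = 3n ln x − 10x. Then f'(x) = 3n/x − 10 = 0 at x* = 3n/10, and f''(x*) = −3n/x*^2 = −10^2/(3n). Laplace's method (interior maximum) gives
  I(n) ~ e^(f(x*)) · sqrt(2π / |f''(x*)|)
        = exp(3n ln(3n/10) − 3n) · sqrt(2π · 3n / 10^2)
        = (3n/10)^(3n) e^(−3n) · sqrt(2π·3n) / 10
        = (sqrt(2π·3n) / 10) · (3n/(10e))^(3n).
This matches Γ(3n+1)/10^(3n+1) with Stirling applied to Γ.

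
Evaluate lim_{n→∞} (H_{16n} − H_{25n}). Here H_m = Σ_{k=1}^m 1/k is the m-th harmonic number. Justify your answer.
lim = ln(16/25)

Euler-Maclaurin gives H_m = ln m + γ + 1/(2m) + O(1/m^2). The γ and O(1/m) terms cancel in the difference:
  H_{16n} − H_{25n} = ln(16n) − ln(25n) + O(1/n) = ln(16/25) + O(1/n).
Hence the limit is ln(16/25).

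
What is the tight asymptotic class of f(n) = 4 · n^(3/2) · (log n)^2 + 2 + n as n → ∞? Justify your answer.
f(n) ∈ Θ(n^(3/2) · (log n)^2)

Compare the terms by growth order. For large n, n^a · (log n)^b dominates n^a' · (log n)^b' iff a > a', or (a = a' and b > b'). Ranking the 3 terms shows the dominant one is 4 · n^(3/2) · (log n)^2. Hence f(n) ∈ Θ(n^(3/2) · (log n)^2).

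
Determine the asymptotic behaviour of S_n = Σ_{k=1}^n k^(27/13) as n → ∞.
S_n ~ (13/40) · n^(40/13)

Integral comparison: Σ_{k=1}^n k^(27/13) = ∫_0^n x^(27/13) dx + O(n^(27/13)). The integral is n^(1 + 27/13) / (1 + 27/13) = n^((27+13)/13) / ((27+13)/13) = (13/40) · n^(40/13).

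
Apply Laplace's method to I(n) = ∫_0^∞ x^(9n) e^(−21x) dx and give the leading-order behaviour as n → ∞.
I(n) ~ (sqrt(2π·9n) / 21) · (9n/(21e))^(9n)

Write the integrand as exp(9n ln x − 21x) and set f(x) = 9n ln x − 21x. Then f'(x) = 9n/x − 21 = 0 at x* = 9n/21, and f''(x*) = −9n/x*^2 = −21^2/(9n). Laplace's method (interior maximum) gives
  I(n) ~ e^(f(x*)) · sqrt(2π / |f''(x*)|)
        = exp(9n ln(9n/21) − 9n) · sqrt(2π · 9n / 21^2)
        = (9n/21)^(9n) e^(−9n) · sqrt(2π·9n) / 21
        = (sqrt(2π·9n) / 21) · (9n/(21e))^(9n).
This matches Γ(9n+1)/21^(9n+1) with Stirling applied to Γ.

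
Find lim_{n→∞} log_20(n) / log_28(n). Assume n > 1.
lim = ln(28) / ln(20) = log_20(28)

Change of base: log_20(n) = ln n / ln 20 and log_28(n) = ln n / ln 28. The ratio is (ln n / ln 20) · (ln 28 / ln n) = ln 28 / ln 20, a constant independent of n. So the limit is ln 28 / ln 20 = log_20(28).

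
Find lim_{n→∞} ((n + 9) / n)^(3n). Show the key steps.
lim = e^27

Rewrite as (1 + 9/n)^(3n). By the standard limit (1 + x/n)^n → e^x, we have (1 + 9/n)^n → e^9, and raising to the 3rd power gives e^27.
More precisely, ln[(1 + 9/n)^(3n)] = 3n · ln(1 + 9/n) = 3n · (9/n + O(1/n^2)) = 27 + O(1/n) → 27.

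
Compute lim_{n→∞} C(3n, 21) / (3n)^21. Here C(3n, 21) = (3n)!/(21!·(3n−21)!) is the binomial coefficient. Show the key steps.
lim = 1/21! = 1/51090942171709440000

With N = 3n → ∞: C(N, 21) / N^21 = [N(N−1)…(N−20)] / (21! · N^21) = (1/21!) · 1 · (1 − 1/(3n)) · … · (1 − 20/(3n)). Each factor → 1 as N → ∞, so the limit is 1/21! = 1/51090942171709440000.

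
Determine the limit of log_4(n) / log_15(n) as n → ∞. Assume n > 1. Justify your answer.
lim = ln(15) / ln(4) = log_4(15)

Change of base: log_4(n) = ln n / ln 4 and log_15(n) = ln n / ln 15. The ratio is (ln n / ln 4) · (ln 15 / ln n) = ln 15 / ln 4, a constant independent of n. So the limit is ln 15 / ln 4 = log_4(15).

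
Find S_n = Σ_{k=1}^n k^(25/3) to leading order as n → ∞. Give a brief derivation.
S_n ~ (3/28) · n^(28/3)

Integral comparison: Σ_{k=1}^n k^(25/3) = ∫_0^n x^(25/3) dx + O(n^(25/3)). The integral is n^(1 + 25/3) / (1 + 25/3) = n^((25+3)/3) / ((25+3)/3) = (3/28) · n^(28/3).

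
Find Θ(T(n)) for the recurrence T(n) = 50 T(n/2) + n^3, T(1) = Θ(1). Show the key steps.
T(n) = Θ(n^(log_2 50))

Master theorem: compare f(n) = n^3 to n^(log_2 50) where log_2 50 ≈ 5.644. Since 3 < log_2 50, we have f(n) = O(n^(log_2 50 − ε)) for some ε > 0 — Case 1. Hence T(n) = Θ(n^(log_2 50)).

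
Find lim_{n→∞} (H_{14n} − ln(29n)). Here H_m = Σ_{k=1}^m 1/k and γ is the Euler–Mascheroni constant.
lim = ln(14/29) + γ

By Euler-Maclaurin, H_m = ln m + γ + O(1/m). So
  H_{14n} − ln(29n) = ln(14n) + γ − ln(29n) + O(1/n)
                       = ln(14/29) + γ + O(1/n).
Hence the limit is ln(14/29) + γ.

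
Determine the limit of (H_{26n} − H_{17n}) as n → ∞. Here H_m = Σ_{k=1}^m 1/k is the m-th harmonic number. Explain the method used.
lim = ln(26/17)

Euler-Maclaurin gives H_m = ln m + γ + 1/(2m) + O(1/m^2). The γ and O(1/m) terms cancel in the difference:
  H_{26n} − H_{17n} = ln(26n) − ln(17n) + O(1/n) = ln(26/17) + O(1/n).
Hence the limit is ln(26/17).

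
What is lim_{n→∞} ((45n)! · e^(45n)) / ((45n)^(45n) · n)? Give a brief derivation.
lim = 0

Stirling: (45n)! ~ sqrt(2π·45n) · (45n/e)^(45n). Hence
  (45n)! · e^(45n) / (45n)^(45n) ~ sqrt(2π·45n).
Dividing by n: sqrt(2π·45n) / n = sqrt(2π·45) · n^((1−2)/2), so the expression behaves like sqrt(2π·45) · n^((1−2)/2) → 0.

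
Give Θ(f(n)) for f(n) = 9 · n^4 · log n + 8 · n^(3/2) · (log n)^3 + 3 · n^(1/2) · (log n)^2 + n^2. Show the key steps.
f(n) ∈ Θ(n^4 · log n)

Compare the terms by growth order. For large n, n^a · (log n)^b dominates n^a' · (log n)^b' iff a > a', or (a = a' and b > b'). Ranking the 4 terms shows the dominant one is 9 · n^4 · log n. Hence f(n) ∈ Θ(n^4 · log n).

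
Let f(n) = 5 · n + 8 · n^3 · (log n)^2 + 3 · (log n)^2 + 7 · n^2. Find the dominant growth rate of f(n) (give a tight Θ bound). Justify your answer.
f(n) ∈ Θ(n^3 · (log n)^2)

Compare the terms by growth order. For large n, n^a · (log n)^b dominates n^a' · (log n)^b' iff a > a', or (a = a' and b > b'). Ranking the 4 terms shows the dominant one is 8 · n^3 · (log n)^2. Hence f(n) ∈ Θ(n^3 · (log n)^2).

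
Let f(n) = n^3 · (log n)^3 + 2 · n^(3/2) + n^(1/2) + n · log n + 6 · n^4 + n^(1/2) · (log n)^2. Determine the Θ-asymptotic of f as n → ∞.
f(n) ∈ Θ(n^4)

Compare the terms by growth order. For large n, n^a · (log n)^b dominates n^a' · (log n)^b' iff a > a', or (a = a' and b > b'). Ranking the 6 terms shows the dominant one is 6 · n^4. Hence f(n) ∈ Θ(n^4).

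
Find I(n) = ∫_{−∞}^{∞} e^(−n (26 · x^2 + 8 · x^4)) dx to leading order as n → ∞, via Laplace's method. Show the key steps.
I(n) ~ sqrt(π/(26n))

φ(x) = 26 · x^2 + 8 · x^4 has its unique global minimum at x* = 0 (since φ'(x) = 52x + 32x^3 = 0 only at x = 0 for real x with both coefficients positive, and φ → ∞ as |x| → ∞). At x* = 0, φ(0) = 0 and φ''(0) = 52. Laplace's method then gives
  I(n) ~ sqrt(2π / (n · φ''(0))) · e^(−n φ(0)) = sqrt(2π / (52n)) = sqrt(π/(26n)).
The 8 · x^4 term contributes only at subleading order (an O(1/n) relative correction).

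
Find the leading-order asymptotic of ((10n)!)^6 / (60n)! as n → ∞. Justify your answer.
((10n)!)^6/(60n)! ~ ((2π·10n)^(5/2) / sqrt(6)) · 6^(−6·10n)  →  0

Write N = 10n. Stirling: N! ~ sqrt(2π N)(N/e)^N and (6N)! ~ sqrt(2π·6N)·(6N/e)^(6N).
  (N!)^6/(6N)! ~ (2π N)^(6/2) (N/e)^(6N) / [sqrt(2π·6N) (6N/e)^(6N)]
     = (2π N)^(6/2) / sqrt(2π·6N) · (N/(6N))^(6N)
     = (2π N)^((6−1)/2) / sqrt(6) · 6^(−6N).
Since 6^6 > 1, the factor 6^(−6N) decays exponentially, so the ratio → 0. Substituting N = 10n gives the stated form.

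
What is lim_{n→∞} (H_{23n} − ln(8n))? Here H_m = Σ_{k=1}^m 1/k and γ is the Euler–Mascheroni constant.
lim = ln(23/8) + γ

By Euler-Maclaurin, H_m = ln m + γ + O(1/m). So
  H_{23n} − ln(8n) = ln(23n) + γ − ln(8n) + O(1/n)
                       = ln(23/8) + γ + O(1/n).
Hence the limit is ln(23/8) + γ.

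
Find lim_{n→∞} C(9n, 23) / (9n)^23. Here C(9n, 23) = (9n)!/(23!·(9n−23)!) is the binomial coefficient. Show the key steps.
lim = 1/23! = 1/25852016738884976640000

With N = 9n → ∞: C(N, 23) / N^23 = [N(N−1)…(N−22)] / (23! · N^23) = (1/23!) · 1 · (1 − 1/(9n)) · … · (1 − 22/(9n)). Each factor → 1 as N → ∞, so the limit is 1/23! = 1/25852016738884976640000.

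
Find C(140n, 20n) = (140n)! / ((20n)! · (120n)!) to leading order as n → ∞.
C(140n, 20n) ~ (823543/46656)^(20n) · sqrt(7/(12π·20n))

Write N = 20n. Apply Stirling to each factorial:
  (7N)! ~ sqrt(2π·7N) · (7N/e)^(7N),
  N! ~ sqrt(2π N) · (N/e)^N,
  (6N)! ~ sqrt(2π·6N) · (6N/e)^(6N).
The exponential factors combine to (7N)^(7N) / (N^N · (6N)^(6N)) = 7^(7N)/6^(6N) = (7^7/6^6)^N = (823543/46656)^N.
The square-root prefactors combine to sqrt(2π·7N) / (sqrt(2π N)·sqrt(2π·6N)) = sqrt(7 / (2π·6·N)) = sqrt(7/(12π·20n)).
Substituting N = 20n: C(140n, 20n) ~ (823543/46656)^(20n) · sqrt(7/(12π·20n)).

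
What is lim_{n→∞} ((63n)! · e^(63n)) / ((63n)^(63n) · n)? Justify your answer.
lim = 0

Stirling: (63n)! ~ sqrt(2π·63n) · (63n/e)^(63n). Hence
  (63n)! · e^(63n) / (63n)^(63n) ~ sqrt(2π·63n).
Dividing by n: sqrt(2π·63n) / n = sqrt(2π·63) · n^((1−2)/2), so the expression behaves like sqrt(2π·63) · n^((1−2)/2) → 0.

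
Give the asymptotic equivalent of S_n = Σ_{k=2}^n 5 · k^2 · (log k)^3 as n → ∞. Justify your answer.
S_n ~ 5 · n^3 · (log n)^3 / 3

By integral comparison, S_n = ∫_1^n 5 · x^2 · (log x)^3 dx + O(n^2 · (log n)^3). For the integral, the leading term of ∫_1^n x^2 (log x)^3 dx is n^3/3 · (log n)^3 (by repeated integration by parts; each step lowers the log-exponent and produces a relatively O(1/log n) correction). Hence S_n ~ 5 · n^3 · (log n)^3 / 3.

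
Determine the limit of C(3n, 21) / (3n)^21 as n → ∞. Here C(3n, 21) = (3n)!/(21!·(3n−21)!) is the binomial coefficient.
lim = 1/21! = 1/51090942171709440000

With N = 3n → ∞: C(N, 21) / N^21 = [N(N−1)…(N−20)] / (21! · N^21) = (1/21!) · 1 · (1 − 1/(3n)) · … · (1 − 20/(3n)). Each factor → 1 as N → ∞, so the limit is 1/21! = 1/51090942171709440000.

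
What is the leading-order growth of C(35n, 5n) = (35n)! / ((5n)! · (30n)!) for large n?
C(35n, 5n) ~ (823543/46656)^(5n) · sqrt(7/(12π·5n))

Write N = 5n. Apply Stirling to each factorial:
  (7N)! ~ sqrt(2π·7N) · (7N/e)^(7N),
  N! ~ sqrt(2π N) · (N/e)^N,
  (6N)! ~ sqrt(2π·6N) · (6N/e)^(6N).
The exponential factors combine to (7N)^(7N) / (N^N · (6N)^(6N)) = 7^(7N)/6^(6N) = (7^7/6^6)^N = (823543/46656)^N.
The square-root prefactors combine to sqrt(2π·7N) / (sqrt(2π N)·sqrt(2π·6N)) = sqrt(7 / (2π·6·N)) = sqrt(7/(12π·5n)).
Substituting N = 5n: C(35n, 5n) ~ (823543/46656)^(5n) · sqrt(7/(12π·5n)).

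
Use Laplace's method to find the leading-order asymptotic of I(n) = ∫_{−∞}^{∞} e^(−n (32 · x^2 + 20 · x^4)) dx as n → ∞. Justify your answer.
I(n) ~ sqrt(π/(32n))

φ(x) = 32 · x^2 + 20 · x^4 has its unique global minimum at x* = 0 (since φ'(x) = 64x + 80x^3 = 0 only at x = 0 for real x with both coefficients positive, and φ → ∞ as |x| → ∞). At x* = 0, φ(0) = 0 and φ''(0) = 64. Laplace's method then gives
  I(n) ~ sqrt(2π / (n · φ''(0))) · e^(−n φ(0)) = sqrt(2π / (64n)) = sqrt(π/(32n)).
The 20 · x^4 term contributes only at subleading order (an O(1/n) relative correction).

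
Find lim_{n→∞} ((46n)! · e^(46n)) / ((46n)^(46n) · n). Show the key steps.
lim = 0

Stirling: (46n)! ~ sqrt(2π·46n) · (46n/e)^(46n). Hence
  (46n)! · e^(46n) / (46n)^(46n) ~ sqrt(2π·46n).
Dividing by n: sqrt(2π·46n) / n = sqrt(2π·46) · n^((1−2)/2), so the expression behaves like sqrt(2π·46) · n^((1−2)/2) → 0.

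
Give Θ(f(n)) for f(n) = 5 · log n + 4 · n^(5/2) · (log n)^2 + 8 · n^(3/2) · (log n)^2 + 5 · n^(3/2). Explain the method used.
f(n) ∈ Θ(n^(5/2) · (log n)^2)

Compare the terms by growth order. For large n, n^a · (log n)^b dominates n^a' · (log n)^b' iff a > a', or (a = a' and b > b'). Ranking the 4 terms shows the dominant one is 4 · n^(5/2) · (log n)^2. Hence f(n) ∈ Θ(n^(5/2) · (log n)^2).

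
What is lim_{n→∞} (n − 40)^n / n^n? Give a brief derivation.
lim = e^(−40)

Rewrite as (1 − 40/n)^(n). By the standard limit (1 + x/n)^n → e^x, we have (1 − 40/n)^n → e^(−40), and raising to the 1st power gives e^(−40).
More precisely, ln[(1 − 40/n)^(n)] = n · ln(1 − 40/n) = n · (-40/n + O(1/n^2)) = -40 + O(1/n) → -40.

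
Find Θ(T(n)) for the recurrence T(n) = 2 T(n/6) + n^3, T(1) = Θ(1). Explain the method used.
T(n) = Θ(n^3)

log_6 2 ≈ 0.387. f(n) = n^3 dominates n^(log_6 2) since 3 > 0.387, and the regularity condition a·f(n/b) = 2·(n/6)^3 = (2/216)·n^3 ≤ c·f(n) holds with c = 2/216 ≈ 0.00926 < 1. So this is Case 3: T(n) = Θ(f(n)) = Θ(n^3).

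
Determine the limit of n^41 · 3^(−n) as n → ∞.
lim = 0

Exponentials with base > 1 dominate every fixed polynomial: for any fixed c, n^c / 3^n → 0 as n → ∞ (e.g. by the ratio test, or by writing 3^n = e^(n ln 3) and noting e^(n ln 3) / n^c → ∞). Hence n^41 · 3^(−n) = n^41 / 3^n → 0.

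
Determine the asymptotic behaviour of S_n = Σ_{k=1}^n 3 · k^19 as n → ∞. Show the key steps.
S_n ~ 3 · n^20 / 20

By integral comparison (Euler-Maclaurin), Σ_{k=1}^n 3 · k^19 = 3 · ∫_0^n x^19 dx + O(n^19) = 3 · n^20/20 + O(n^19). (Equivalently, Faulhaber's formula gives the same leading term.)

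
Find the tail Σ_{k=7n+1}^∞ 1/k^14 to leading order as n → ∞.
Σ_{k>7n} 1/k^14 ~ 1/(13 · (7n)^13)

Compare to the integral: ∫_{7n}^∞ x^(−14) dx = [−x^(−13)/13]_{7n}^∞ = 1/((14−1)·(7n)^13). Euler-Maclaurin then gives
  Σ_{k>7n} 1/k^14 = ∫_{7n}^∞ dx/x^14 − 1/(2·(7n)^14) + O(1/(7n)^15).
(Equivalently this is ζ(14) − Σ_{k≤7n} 1/k^14.)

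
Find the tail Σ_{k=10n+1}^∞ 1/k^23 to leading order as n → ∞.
Σ_{k>10n} 1/k^23 ~ 1/(22 · (10n)^22)

Compare to the integral: ∫_{10n}^∞ x^(−23) dx = [−x^(−22)/22]_{10n}^∞ = 1/((23−1)·(10n)^22). Euler-Maclaurin then gives
  Σ_{k>10n} 1/k^23 = ∫_{10n}^∞ dx/x^23 − 1/(2·(10n)^23) + O(1/(10n)^24).
(Equivalently this is ζ(23) − Σ_{k≤10n} 1/k^23.)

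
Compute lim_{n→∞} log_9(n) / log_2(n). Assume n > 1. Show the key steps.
lim = ln(2) / ln(9) = log_9(2)

Change of base: log_9(n) = ln n / ln 9 and log_2(n) = ln n / ln 2. The ratio is (ln n / ln 9) · (ln 2 / ln n) = ln 2 / ln 9, a constant independent of n. So the limit is ln 2 / ln 9 = log_9(2).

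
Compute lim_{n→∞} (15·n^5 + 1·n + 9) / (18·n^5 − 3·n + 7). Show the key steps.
lim = 15/18 = 5/6

For large n the leading n^5 terms dominate both numerator and denominator. Dividing top and bottom by n^5, every other term tends to 0, leaving 15/18 = 5/6.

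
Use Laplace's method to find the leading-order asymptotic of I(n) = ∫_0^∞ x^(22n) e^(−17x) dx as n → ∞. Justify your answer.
I(n) ~ (sqrt(2π·22n) / 17) · (22n/(17e))^(22n)

Write the integrand as exp(22n ln x − 17x) and set f(x) = 22n ln x − 17x. Then f'(x) = 22n/x − 17 = 0 at x* = 22n/17, and f''(x*) = −22n/x*^2 = −17^2/(22n). Laplace's method (interior maximum) gives
  I(n) ~ e^(f(x*)) · sqrt(2π / |f''(x*)|)
        = exp(22n ln(22n/17) − 22n) · sqrt(2π · 22n / 17^2)
        = (22n/17)^(22n) e^(−22n) · sqrt(2π·22n) / 17
        = (sqrt(2π·22n) / 17) · (22n/(17e))^(22n).
This matches Γ(22n+1)/17^(22n+1) with Stirling applied to Γ.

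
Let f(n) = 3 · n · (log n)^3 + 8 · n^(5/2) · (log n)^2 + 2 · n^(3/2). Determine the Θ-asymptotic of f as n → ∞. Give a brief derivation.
f(n) ∈ Θ(n^(5/2) · (log n)^2)

Compare the terms by growth order. For large n, n^a · (log n)^b dominates n^a' · (log n)^b' iff a > a', or (a = a' and b > b'). Ranking the 3 terms shows the dominant one is 8 · n^(5/2) · (log n)^2. Hence f(n) ∈ Θ(n^(5/2) · (log n)^2).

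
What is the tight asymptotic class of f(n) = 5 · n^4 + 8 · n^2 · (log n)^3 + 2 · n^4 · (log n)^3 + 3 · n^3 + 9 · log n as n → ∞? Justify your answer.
f(n) ∈ Θ(n^4 · (log n)^3)

Compare the terms by growth order. For large n, n^a · (log n)^b dominates n^a' · (log n)^b' iff a > a', or (a = a' and b > b'). Ranking the 5 terms shows the dominant one is 2 · n^4 · (log n)^3. Hence f(n) ∈ Θ(n^4 · (log n)^3).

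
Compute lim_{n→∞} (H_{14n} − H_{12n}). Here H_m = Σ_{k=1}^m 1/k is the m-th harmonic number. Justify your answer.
lim = ln(14/12) = ln(7/6)

Euler-Maclaurin gives H_m = ln m + γ + 1/(2m) + O(1/m^2). The γ and O(1/m) terms cancel in the difference:
  H_{14n} − H_{12n} = ln(14n) − ln(12n) + O(1/n) = ln(14/12) + O(1/n).
Hence the limit is ln(14/12) = ln(7/6).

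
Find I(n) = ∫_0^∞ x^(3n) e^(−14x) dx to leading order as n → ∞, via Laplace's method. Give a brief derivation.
I(n) ~ (sqrt(2π·3n) / 14) · (3n/(14e))^(3n)

Write the integrand as exp(3n ln x − 14x) and set f(x) = 3n ln x − 14x. Then f'(x) = 3n/x − 14 = 0 at x* = 3n/14, and f''(x*) = −3n/x*^2 = −14^2/(3n). Laplace's method (interior maximum) gives
  I(n) ~ e^(f(x*)) · sqrt(2π / |f''(x*)|)
        = exp(3n ln(3n/14) − 3n) · sqrt(2π · 3n / 14^2)
        = (3n/14)^(3n) e^(−3n) · sqrt(2π·3n) / 14
        = (sqrt(2π·3n) / 14) · (3n/(14e))^(3n).
This matches Γ(3n+1)/14^(3n+1) with Stirling applied to Γ.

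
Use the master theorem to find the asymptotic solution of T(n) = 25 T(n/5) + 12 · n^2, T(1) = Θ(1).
T(n) = Θ(n^2 log n)

log_5 25 = 2, and f(n) = 12 · n^2 = Θ(n^(log_5 25)). This is Case 2 of the master theorem: T(n) = Θ(f(n) · log n) = Θ(n^2 log n).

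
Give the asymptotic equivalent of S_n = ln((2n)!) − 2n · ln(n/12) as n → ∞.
S_n ~ 2n · (ln 24 − 1) + O(ln n)

Stirling: ln((2n)!) = 2n ln(2n) − 2n + O(ln n).
  S_n = 2n ln(2n) − 2n − 2n ln(n/12) + O(ln n)
      = 2n ln(2n) − 2n ln n + 2n ln 12 − 2n + O(ln n)
      = 2n ln 2 + 2n ln 12 − 2n + O(ln n)
      = 2n (ln 24 − 1) + O(ln n).
Numerically ln(24) − 1 ≈ 2.1781.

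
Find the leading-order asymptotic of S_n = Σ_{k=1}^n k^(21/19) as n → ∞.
S_n ~ (19/40) · n^(40/19)

Integral comparison: Σ_{k=1}^n k^(21/19) = ∫_0^n x^(21/19) dx + O(n^(21/19)). The integral is n^(1 + 21/19) / (1 + 21/19) = n^((21+19)/19) / ((21+19)/19) = (19/40) · n^(40/19).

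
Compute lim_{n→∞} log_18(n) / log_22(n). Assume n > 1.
lim = ln(22) / ln(18) = log_18(22)

Change of base: log_18(n) = ln n / ln 18 and log_22(n) = ln n / ln 22. The ratio is (ln n / ln 18) · (ln 22 / ln n) = ln 22 / ln 18, a constant independent of n. So the limit is ln 22 / ln 18 = log_18(22).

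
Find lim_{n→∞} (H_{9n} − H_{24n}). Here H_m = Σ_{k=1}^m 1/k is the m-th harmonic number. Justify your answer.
lim = ln(9/24) = ln(3/8)

Euler-Maclaurin gives H_m = ln m + γ + 1/(2m) + O(1/m^2). The γ and O(1/m) terms cancel in the difference:
  H_{9n} − H_{24n} = ln(9n) − ln(24n) + O(1/n) = ln(9/24) + O(1/n).
Hence the limit is ln(9/24) = ln(3/8).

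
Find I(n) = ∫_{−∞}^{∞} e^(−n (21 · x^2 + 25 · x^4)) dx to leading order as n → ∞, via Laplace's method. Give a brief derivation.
I(n) ~ sqrt(π/(21n))

φ(x) = 21 · x^2 + 25 · x^4 has its unique global minimum at x* = 0 (since φ'(x) = 42x + 100x^3 = 0 only at x = 0 for real x with both coefficients positive, and φ → ∞ as |x| → ∞). At x* = 0, φ(0) = 0 and φ''(0) = 42. Laplace's method then gives
  I(n) ~ sqrt(2π / (n · φ''(0))) · e^(−n φ(0)) = sqrt(2π / (42n)) = sqrt(π/(21n)).
The 25 · x^4 term contributes only at subleading order (an O(1/n) relative correction).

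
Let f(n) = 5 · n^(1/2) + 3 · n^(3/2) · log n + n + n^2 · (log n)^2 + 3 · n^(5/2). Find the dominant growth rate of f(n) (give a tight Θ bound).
f(n) ∈ Θ(n^(5/2))

Compare the terms by growth order. For large n, n^a · (log n)^b dominates n^a' · (log n)^b' iff a > a', or (a = a' and b > b'). Ranking the 5 terms shows the dominant one is 3 · n^(5/2). Hence f(n) ∈ Θ(n^(5/2)).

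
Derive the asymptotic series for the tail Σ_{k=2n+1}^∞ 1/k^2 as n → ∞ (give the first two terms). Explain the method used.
Σ_{k>2n} 1/k^2 = 1/(1 · (2n)) − 1/(2 · (2n)^2) + O(1/(2n)^3)

Compare to the integral: ∫_{2n}^∞ x^(−2) dx = [−x^(−1)/1]_{2n}^∞ = 1/((2−1)·(2n)). The Euler-Maclaurin correction adds −f(2n)/2 = −1/(2·(2n)^2). Euler-Maclaurin then gives
  Σ_{k>2n} 1/k^2 = ∫_{2n}^∞ dx/x^2 − 1/(2·(2n)^2) + O(1/(2n)^3).
(Equivalently this is ζ(2) − Σ_{k≤2n} 1/k^2.)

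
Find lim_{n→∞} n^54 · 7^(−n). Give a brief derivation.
lim = 0

Exponentials with base > 1 dominate every fixed polynomial: for any fixed c, n^c / 7^n → 0 as n → ∞ (e.g. by the ratio test, or by writing 7^n = e^(n ln 7) and noting e^(n ln 7) / n^c → ∞). Hence n^54 · 7^(−n) = n^54 / 7^n → 0.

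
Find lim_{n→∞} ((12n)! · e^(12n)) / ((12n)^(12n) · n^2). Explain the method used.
lim = 0

Stirling: (12n)! ~ sqrt(2π·12n) · (12n/e)^(12n). Hence
  (12n)! · e^(12n) / (12n)^(12n) ~ sqrt(2π·12n).
Dividing by n^2: sqrt(2π·12n) / n^2 = sqrt(2π·12) · n^((1−4)/2), so the expression behaves like sqrt(2π·12) · n^((1−4)/2) → 0.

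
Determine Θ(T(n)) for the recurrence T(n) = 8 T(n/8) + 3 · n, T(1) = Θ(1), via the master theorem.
T(n) = Θ(n log n)

log_8 8 = 1, and f(n) = 3 · n = Θ(n^(log_8 8)). This is Case 2 of the master theorem: T(n) = Θ(f(n) · log n) = Θ(n log n).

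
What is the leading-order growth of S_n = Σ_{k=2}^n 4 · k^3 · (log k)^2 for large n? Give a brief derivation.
S_n ~ n^4 · (log n)^2

By integral comparison, S_n = ∫_1^n 4 · x^3 · (log x)^2 dx + O(n^3 · (log n)^2). For the integral, the leading term of ∫_1^n x^3 (log x)^2 dx is n^4/4 · (log n)^2 (by repeated integration by parts; each step lowers the log-exponent and produces a relatively O(1/log n) correction). Hence S_n ~ n^4 · (log n)^2.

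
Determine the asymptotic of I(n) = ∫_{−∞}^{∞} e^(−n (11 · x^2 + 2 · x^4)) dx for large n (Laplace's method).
I(n) ~ sqrt(π/(11n))

φ(x) = 11 · x^2 + 2 · x^4 has its unique global minimum at x* = 0 (since φ'(x) = 22x + 8x^3 = 0 only at x = 0 for real x with both coefficients positive, and φ → ∞ as |x| → ∞). At x* = 0, φ(0) = 0 and φ''(0) = 22. Laplace's method then gives
  I(n) ~ sqrt(2π / (n · φ''(0))) · e^(−n φ(0)) = sqrt(2π / (22n)) = sqrt(π/(11n)).
The 2 · x^4 term contributes only at subleading order (an O(1/n) relative correction).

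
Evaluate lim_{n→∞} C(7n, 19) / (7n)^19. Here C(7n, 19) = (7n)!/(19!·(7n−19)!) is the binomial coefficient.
lim = 1/19! = 1/121645100408832000

With N = 7n → ∞: C(N, 19) / N^19 = [N(N−1)…(N−18)] / (19! · N^19) = (1/19!) · 1 · (1 − 1/(7n)) · … · (1 − 18/(7n)). Each factor → 1 as N → ∞, so the limit is 1/19! = 1/121645100408832000.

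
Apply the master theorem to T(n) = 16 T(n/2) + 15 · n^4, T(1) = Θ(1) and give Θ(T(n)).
T(n) = Θ(n^4 log n)

log_2 16 = 4, and f(n) = 15 · n^4 = Θ(n^(log_2 16)). This is Case 2 of the master theorem: T(n) = Θ(f(n) · log n) = Θ(n^4 log n).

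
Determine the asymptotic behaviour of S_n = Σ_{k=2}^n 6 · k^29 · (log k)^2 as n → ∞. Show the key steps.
S_n ~ n^30 · (log n)^2 / 5

By integral comparison, S_n = ∫_1^n 6 · x^29 · (log x)^2 dx + O(n^29 · (log n)^2). For the integral, the leading term of ∫_1^n x^29 (log x)^2 dx is n^30/30 · (log n)^2 (by repeated integration by parts; each step lowers the log-exponent and produces a relatively O(1/log n) correction). Hence S_n ~ n^30 · (log n)^2 / 5.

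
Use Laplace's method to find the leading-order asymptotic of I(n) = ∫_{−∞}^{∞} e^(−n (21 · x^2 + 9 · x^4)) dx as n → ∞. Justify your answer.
I(n) ~ sqrt(π/(21n))

φ(x) = 21 · x^2 + 9 · x^4 has its unique global minimum at x* = 0 (since φ'(x) = 42x + 36x^3 = 0 only at x = 0 for real x with both coefficients positive, and φ → ∞ as |x| → ∞). At x* = 0, φ(0) = 0 and φ''(0) = 42. Laplace's method then gives
  I(n) ~ sqrt(2π / (n · φ''(0))) · e^(−n φ(0)) = sqrt(2π / (42n)) = sqrt(π/(21n)).
The 9 · x^4 term contributes only at subleading order (an O(1/n) relative correction).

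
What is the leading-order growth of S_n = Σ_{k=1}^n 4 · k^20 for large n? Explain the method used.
S_n ~ 4 · n^21 / 21

By integral comparison (Euler-Maclaurin), Σ_{k=1}^n 4 · k^20 = 4 · ∫_0^n x^20 dx + O(n^20) = 4 · n^21/21 + O(n^20). (Equivalently, Faulhaber's formula gives the same leading term.)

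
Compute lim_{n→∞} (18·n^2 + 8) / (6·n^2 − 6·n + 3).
lim = 18/6 = 3

For large n the leading n^2 terms dominate both numerator and denominator. Dividing top and bottom by n^2, every other term tends to 0, leaving 18/6 = 3.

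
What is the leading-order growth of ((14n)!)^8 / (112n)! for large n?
((14n)!)^8/(112n)! ~ ((2π·14n)^(7/2) / sqrt(8)) · 8^(−8·14n)  →  0

Write N = 14n. Stirling: N! ~ sqrt(2π N)(N/e)^N and (8N)! ~ sqrt(2π·8N)·(8N/e)^(8N).
  (N!)^8/(8N)! ~ (2π N)^(8/2) (N/e)^(8N) / [sqrt(2π·8N) (8N/e)^(8N)]
     = (2π N)^(8/2) / sqrt(2π·8N) · (N/(8N))^(8N)
     = (2π N)^((8−1)/2) / sqrt(8) · 8^(−8N).
Since 8^8 > 1, the factor 8^(−8N) decays exponentially, so the ratio → 0. Substituting N = 14n gives the stated form.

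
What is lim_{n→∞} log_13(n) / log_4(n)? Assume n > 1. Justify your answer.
lim = ln(4) / ln(13) = log_13(4)

Change of base: log_13(n) = ln n / ln 13 and log_4(n) = ln n / ln 4. The ratio is (ln n / ln 13) · (ln 4 / ln n) = ln 4 / ln 13, a constant independent of n. So the limit is ln 4 / ln 13 = log_13(4).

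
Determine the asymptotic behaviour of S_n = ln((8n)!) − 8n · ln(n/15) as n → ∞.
S_n ~ 8n · (ln 120 − 1) + O(ln n)

Stirling: ln((8n)!) = 8n ln(8n) − 8n + O(ln n).
  S_n = 8n ln(8n) − 8n − 8n ln(n/15) + O(ln n)
      = 8n ln(8n) − 8n ln n + 8n ln 15 − 8n + O(ln n)
      = 8n ln 8 + 8n ln 15 − 8n + O(ln n)
      = 8n (ln 120 − 1) + O(ln n).
Numerically ln(120) − 1 ≈ 3.7875.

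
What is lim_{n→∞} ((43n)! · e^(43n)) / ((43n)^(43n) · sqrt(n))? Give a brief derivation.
lim = sqrt(2π·43)

Stirling: (43n)! ~ sqrt(2π·43n) · (43n/e)^(43n). Hence
  (43n)! · e^(43n) / (43n)^(43n) ~ sqrt(2π·43n).
Dividing by sqrt(n): sqrt(2π·43n) / sqrt(n) = sqrt(2π·43) · n^((1−1)/2), so the limit is sqrt(2π·43).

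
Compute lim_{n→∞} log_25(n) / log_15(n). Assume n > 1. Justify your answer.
lim = ln(15) / ln(25) = log_25(15)

Change of base: log_25(n) = ln n / ln 25 and log_15(n) = ln n / ln 15. The ratio is (ln n / ln 25) · (ln 15 / ln n) = ln 15 / ln 25, a constant independent of n. So the limit is ln 15 / ln 25 = log_25(15).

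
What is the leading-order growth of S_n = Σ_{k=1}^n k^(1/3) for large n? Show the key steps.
S_n ~ (3/4) · n^(4/3)

Integral comparison: Σ_{k=1}^n k^(1/3) = ∫_0^n x^(1/3) dx + O(n^(1/3)). The integral is n^(1 + 1/3) / (1 + 1/3) = n^((1+3)/3) / ((1+3)/3) = (3/4) · n^(4/3).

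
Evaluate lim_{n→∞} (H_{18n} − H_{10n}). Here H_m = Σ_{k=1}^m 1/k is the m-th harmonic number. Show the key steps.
lim = ln(18/10) = ln(9/5)

Euler-Maclaurin gives H_m = ln m + γ + 1/(2m) + O(1/m^2). The γ and O(1/m) terms cancel in the difference:
  H_{18n} − H_{10n} = ln(18n) − ln(10n) + O(1/n) = ln(18/10) + O(1/n).
Hence the limit is ln(18/10) = ln(9/5).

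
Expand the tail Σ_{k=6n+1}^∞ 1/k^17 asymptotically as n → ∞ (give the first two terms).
Σ_{k>6n} 1/k^17 = 1/(16 · (6n)^16) − 1/(2 · (6n)^17) + O(1/(6n)^18)

Compare to the integral: ∫_{6n}^∞ x^(−17) dx = [−x^(−16)/16]_{6n}^∞ = 1/((17−1)·(6n)^16). The Euler-Maclaurin correction adds −f(6n)/2 = −1/(2·(6n)^17). Euler-Maclaurin then gives
  Σ_{k>6n} 1/k^17 = ∫_{6n}^∞ dx/x^17 − 1/(2·(6n)^17) + O(1/(6n)^18).
(Equivalently this is ζ(17) − Σ_{k≤6n} 1/k^17.)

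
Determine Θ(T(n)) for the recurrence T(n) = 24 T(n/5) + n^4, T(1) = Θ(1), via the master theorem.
T(n) = Θ(n^4)

log_5 24 ≈ 1.975. f(n) = n^4 dominates n^(log_5 24) since 4 > 1.975, and the regularity condition a·f(n/b) = 24·(n/5)^4 = (24/625)·n^4 ≤ c·f(n) holds with c = 24/625 ≈ 0.0384 < 1. So this is Case 3: T(n) = Θ(f(n)) = Θ(n^4).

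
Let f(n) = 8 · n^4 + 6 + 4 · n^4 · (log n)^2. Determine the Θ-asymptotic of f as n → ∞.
f(n) ∈ Θ(n^4 · (log n)^2)

Compare the terms by growth order. For large n, n^a · (log n)^b dominates n^a' · (log n)^b' iff a > a', or (a = a' and b > b'). Ranking the 3 terms shows the dominant one is 4 · n^4 · (log n)^2. Hence f(n) ∈ Θ(n^4 · (log n)^2).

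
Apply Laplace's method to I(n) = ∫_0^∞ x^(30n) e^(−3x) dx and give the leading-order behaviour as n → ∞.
I(n) ~ (sqrt(2π·30n) / 3) · (30n/(3e))^(30n)

Write the integrand as exp(30n ln x − 3x) and set f(x) = 30n ln x − 3x. Then f'(x) = 30n/x − 3 = 0 at x* = 30n/3, and f''(x*) = −30n/x*^2 = −3^2/(30n). Laplace's method (interior maximum) gives
  I(n) ~ e^(f(x*)) · sqrt(2π / |f''(x*)|)
        = exp(30n ln(30n/3) − 30n) · sqrt(2π · 30n / 3^2)
        = (30n/3)^(30n) e^(−30n) · sqrt(2π·30n) / 3
        = (sqrt(2π·30n) / 3) · (30n/(3e))^(30n).
This matches Γ(30n+1)/3^(30n+1) with Stirling applied to Γ.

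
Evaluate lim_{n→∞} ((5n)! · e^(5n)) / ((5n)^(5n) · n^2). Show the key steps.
lim = 0

Stirling: (5n)! ~ sqrt(2π·5n) · (5n/e)^(5n). Hence
  (5n)! · e^(5n) / (5n)^(5n) ~ sqrt(2π·5n).
Dividing by n^2: sqrt(2π·5n) / n^2 = sqrt(2π·5) · n^((1−4)/2), so the expression behaves like sqrt(2π·5) · n^((1−4)/2) → 0.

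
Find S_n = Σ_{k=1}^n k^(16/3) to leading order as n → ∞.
S_n ~ (3/19) · n^(19/3)

Integral comparison: Σ_{k=1}^n k^(16/3) = ∫_0^n x^(16/3) dx + O(n^(16/3)). The integral is n^(1 + 16/3) / (1 + 16/3) = n^((16+3)/3) / ((16+3)/3) = (3/19) · n^(19/3).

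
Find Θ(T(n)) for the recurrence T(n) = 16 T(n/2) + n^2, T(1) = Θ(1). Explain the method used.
T(n) = Θ(n^4)

Master theorem: compare f(n) = n^2 to n^(log_2 16) where log_2 16 = 4. Since 2 < log_2 16, we have f(n) = O(n^(log_2 16 − ε)) for some ε > 0 — Case 1. Hence T(n) = Θ(n^(log_2 16)) = Θ(n^4).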